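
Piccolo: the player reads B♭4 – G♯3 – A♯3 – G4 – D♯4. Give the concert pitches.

Bb5 G#4 A#4 G5 D#5

The piccolo sounds a perfect octave above written, so transpose each written note up a perfect octave.
Bb4 to Bb5
G#3 to G#4
A#3 to A#4
G4 to G5
D#4 to D#5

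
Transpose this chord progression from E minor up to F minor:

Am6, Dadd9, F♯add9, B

E minor up to F minor is a minor second; each chord root moves by that interval while the quality stays the same.
Am6: root A up a minor second → Bb, giving Bbm6.
Dadd9: root D up a minor second → Eb, giving Ebadd9.
F♯add9: root F♯ up a minor second → G, giving Gadd9.
B: root B up a minor second → C, giving C.

Bbm6 Ebadd9 Gadd9 C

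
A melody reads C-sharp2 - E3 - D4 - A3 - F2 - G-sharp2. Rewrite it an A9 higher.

C#2 → D##3
E3 → F##4
D4 → E#5
A3 → B#4
F2 → G#3
G#2 → A##3

D##3 F##4 E#5 B#4 G#3 A##3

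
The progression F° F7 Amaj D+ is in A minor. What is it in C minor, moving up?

A minor up to C minor is a minor third; each chord root moves by that interval while the quality stays the same.
F°: root F up a minor third → Ab, giving Ab°.
F7: root F up a minor third → Ab, giving Ab7.
Amaj: root A up a minor third → C, giving Cmaj.
D+: root D up a minor third → F, giving F+.

Ab° Ab7 Cmaj F+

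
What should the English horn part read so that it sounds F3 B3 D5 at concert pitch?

C4 F#4 A5

Written C4 sounds as F3 on the English horn, so concert pitches are written a perfect fifth up.
F3 -> C4
B3 -> F#4
D5 -> A5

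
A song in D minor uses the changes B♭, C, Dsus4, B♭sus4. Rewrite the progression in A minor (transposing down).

F G Asus4 Fsus4

D minor down to A minor is a perfect fourth; each chord root moves by that interval while the quality stays the same.
B♭: root B♭ down a perfect fourth → F, giving F.
C: root C down a perfect fourth → G, giving G.
Dsus4: root D down a perfect fourth → A, giving Asus4.
B♭sus4: root B♭ down a perfect fourth → F, giving Fsus4.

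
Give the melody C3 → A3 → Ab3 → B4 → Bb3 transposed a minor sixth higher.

Ab3 F4 Fb4 G5 Gb4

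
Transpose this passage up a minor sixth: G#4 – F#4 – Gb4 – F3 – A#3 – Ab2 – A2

G#4 up a minor sixth is E5.
A minor sixth up from F#4 gives D5.
Gb4 up a minor sixth is Ebb5.
F3: a sixth up reaches D, and 8 semitones makes it Db4.
A#3 up a minor sixth is F#4.
Ab2: a sixth up reaches F, and 8 semitones makes it Fb3.
A2 up a minor sixth is F3.

E5 D5 Ebb5 Db4 F#4 Fb3 F3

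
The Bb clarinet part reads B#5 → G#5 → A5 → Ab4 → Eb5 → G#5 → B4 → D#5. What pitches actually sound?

A#5 F#5 G5 Gb4 Db5 F#5 A4 C#5

Written C4 on the Bb clarinet sounds as Bb3, a major second lower; apply that shift to every note.
B#5 becomes A#5
G#5 becomes F#5
A5 becomes G5
Ab4 becomes Gb4
Eb5 becomes Db5
G#5 becomes F#5
B4 becomes A4
D#5 becomes C#5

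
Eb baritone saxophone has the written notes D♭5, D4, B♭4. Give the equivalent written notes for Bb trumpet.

Gb3 G2 Eb3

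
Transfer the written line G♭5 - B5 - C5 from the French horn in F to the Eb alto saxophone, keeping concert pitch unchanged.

Ab5 C#6 D5

First find concert pitch: the French horn in F sounds a perfect fifth below written, so G♭5 B5 C5 sounds Cb5 E5 F4.
Then write for Eb alto saxophone: it sounds a major sixth below written, so the part must be a major sixth above concert.
Cb5 → Ab5
E5 → C#6
F4 → D5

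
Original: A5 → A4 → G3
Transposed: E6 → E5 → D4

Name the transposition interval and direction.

up a perfect fifth

From A5 to E6 is 5 letter names — a fifth of some quality.
A5 to E6 is 7 semitones, which makes it a perfect fifth; the second version is higher, so the direction is up.
Checking another pair — G3 → D4 — gives the same interval.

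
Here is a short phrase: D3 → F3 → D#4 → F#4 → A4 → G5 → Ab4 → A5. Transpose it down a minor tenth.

D3 -> B1
F3 -> D2
D#4 -> B#2
F#4 -> D#3
A4 -> F#3
G5 -> E4
Ab4 -> F3
A5 -> F#4

B1 D2 B#2 D#3 F#3 E4 F3 F#4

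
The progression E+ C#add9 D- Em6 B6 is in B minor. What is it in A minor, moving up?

B minor up to A minor is a minor seventh; each chord root moves by that interval while the quality stays the same.
E+: root E up a minor seventh → D, giving D+.
C#add9: root C# up a minor seventh → B, giving Badd9.
D-: root D up a minor seventh → C, giving C-.
Em6: root E up a minor seventh → D, giving Dm6.
B6: root B up a minor seventh → A, giving A6.

D+ Badd9 C- Dm6 A6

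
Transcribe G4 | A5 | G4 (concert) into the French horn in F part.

D5 E6 D5

Written C4 sounds as F3 on the French horn in F, so concert pitches are written a perfect fifth up.
G4 becomes D5
A5 becomes E6
G4 becomes D5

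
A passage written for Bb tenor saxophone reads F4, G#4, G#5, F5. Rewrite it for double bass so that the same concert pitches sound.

First find concert pitch: the Bb tenor saxophone sounds a major ninth below written, so F4 G#4 G#5 F5 sounds Eb3 F#3 F#4 Eb4.
Then write for double bass: it sounds a perfect octave below written, so the part must be a perfect octave above concert.
Eb3 → Eb4
F#3 → F#4
F#4 → F#5
Eb4 → Eb5

Eb4 F#4 F#5 Eb5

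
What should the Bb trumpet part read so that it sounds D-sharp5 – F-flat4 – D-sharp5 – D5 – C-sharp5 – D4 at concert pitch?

Written C4 sounds as Bb3 on the Bb trumpet, so concert pitches are written a major second up.
D#5 → E#5
Fb4 → Gb4
D#5 → E#5
D5 → E5
C#5 → D#5
D4 → E4

E#5 Gb4 E#5 E5 D#5 E4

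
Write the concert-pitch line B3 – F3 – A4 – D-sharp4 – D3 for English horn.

F#4 C4 E5 A#4 A3

Written C4 sounds as F3 on the English horn, so concert pitches are written a perfect fifth up.
B3 -> F#4
F3 -> C4
A4 -> E5
D#4 -> A#4
D3 -> A3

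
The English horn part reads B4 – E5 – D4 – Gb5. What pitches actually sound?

Written C4 on the English horn sounds as F3, a perfect fifth lower; apply that shift to every note.
B4 gives E4
E5 gives A4
D4 gives G3
Gb5 gives Cb5

E4 A4 G3 Cb5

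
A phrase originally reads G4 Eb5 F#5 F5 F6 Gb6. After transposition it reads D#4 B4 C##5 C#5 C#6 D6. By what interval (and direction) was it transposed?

From G4 to D#4 is 4 letter names — a fourth of some quality.
D#4 to G4 is 4 semitones, which makes it a diminished fourth; the second version is lower, so the direction is down.
Checking another pair — Gb6 → D6 — gives the same interval.

down a diminished fourth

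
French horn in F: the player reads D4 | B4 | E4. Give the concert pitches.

G3 E4 A3

Written C4 on the French horn in F sounds as F3, a perfect fifth lower; apply that shift to every note.
D4 becomes G3
B4 becomes E4
E4 becomes A3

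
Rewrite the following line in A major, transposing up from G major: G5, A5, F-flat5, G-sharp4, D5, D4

A5 B5 Gb5 A#4 E5 E4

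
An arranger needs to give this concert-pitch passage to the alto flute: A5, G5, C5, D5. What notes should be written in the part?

D6 C6 F5 G5

Written C4 sounds as G3 on the alto flute, so concert pitches are written a perfect fourth up.
A5 gives D6
G5 gives C6
C5 gives F5
D5 gives G5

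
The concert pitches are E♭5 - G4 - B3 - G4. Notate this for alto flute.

The alto flute sounds a perfect fourth below written, so the written part must be a perfect fourth above concert — transpose each note up.
Eb5 becomes Ab5
G4 becomes C5
B3 becomes E4
G4 becomes C5

Ab5 C5 E4 C5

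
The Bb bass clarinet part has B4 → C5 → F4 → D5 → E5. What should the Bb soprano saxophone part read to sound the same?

First find concert pitch: the Bb bass clarinet sounds a major ninth below written, so B4 C5 F4 D5 E5 sounds A3 Bb3 Eb3 C4 D4.
Then write for Bb soprano saxophone: it sounds a major second below written, so the part must be a major second above concert.
A3 → B3
Bb3 → C4
Eb3 → F3
C4 → D4
D4 → E4

B3 C4 F3 D4 E4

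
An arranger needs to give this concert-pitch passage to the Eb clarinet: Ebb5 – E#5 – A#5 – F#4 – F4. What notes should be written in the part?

The Eb clarinet sounds a minor third above written, so the written part must be a minor third below concert — transpose each note down.
Ebb5 -> Cb5
E#5 -> C##5
A#5 -> F##5
F#4 -> D#4
F4 -> D4

Cb5 C##5 F##5 D#4 D4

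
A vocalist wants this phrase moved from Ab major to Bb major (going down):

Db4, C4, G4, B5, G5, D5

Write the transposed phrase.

Ab major to Bb major down is a minor seventh, so every note moves down by that interval.
Db4 → Eb3
C4 → D3
G4 → A3
B5 → C#5
G5 → A4
D5 → E4

Eb3 D3 A3 C#5 A4 E4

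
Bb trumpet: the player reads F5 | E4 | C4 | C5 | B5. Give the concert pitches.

The Bb trumpet sounds a major second below written, so transpose each written note down a major second.
F5 gives Eb5
E4 gives D4
C4 gives Bb3
C5 gives Bb4
B5 gives A5

Eb5 D4 Bb3 Bb4 A5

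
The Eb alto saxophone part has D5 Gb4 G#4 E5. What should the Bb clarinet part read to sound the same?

G4 Cb4 C#4 A4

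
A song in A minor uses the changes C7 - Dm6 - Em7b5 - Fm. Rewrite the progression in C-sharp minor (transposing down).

E7 F#m6 G#m7b5 Am

A minor down to C-sharp minor is a minor sixth; each chord root moves by that interval while the quality stays the same.
C7: root C down a minor sixth → E, giving E7.
Dm6: root D down a minor sixth → F#, giving F#m6.
Em7b5: root E down a minor sixth → G#, giving G#m7b5.
Fm: root F down a minor sixth → A, giving Am.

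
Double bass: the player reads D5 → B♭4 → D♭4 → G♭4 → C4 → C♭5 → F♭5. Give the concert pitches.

D4 Bb3 Db3 Gb3 C3 Cb4 Fb4

The double bass sounds a perfect octave below written, so transpose each written note down a perfect octave.
D5 to D4
Bb4 to Bb3
Db4 to Db3
Gb4 to Gb3
C4 to C3
Cb5 to Cb4
Fb5 to Fb4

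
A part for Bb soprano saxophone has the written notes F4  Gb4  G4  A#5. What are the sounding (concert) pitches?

The Bb soprano saxophone sounds a major second below written, so transpose each written note down a major second.
F4 → Eb4
Gb4 → Fb4
G4 → F4
A#5 → G#5

Eb4 Fb4 F4 G#5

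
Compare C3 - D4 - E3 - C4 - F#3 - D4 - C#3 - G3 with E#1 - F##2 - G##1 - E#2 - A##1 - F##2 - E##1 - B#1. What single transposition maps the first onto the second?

down a diminished thirteenth

Take the first pair: C3 → E#1. C to E spans 13 letter names, so the interval is some kind of thirteenth.
E#1 to C3 is 19 semitones, which makes it a diminished thirteenth; the second version is lower, so the direction is down.
Checking another pair — G3 → B#1 — gives the same interval.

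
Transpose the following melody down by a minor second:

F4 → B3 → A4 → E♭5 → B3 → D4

F4 down a minor second is E4.
B3 down a minor second is A#3.
A4 down a minor second is G#4.
Eb5: a second down reaches D, and 1 semitone makes it D5.
B3: a second down reaches A, and 1 semitone makes it A#3.
A minor second down from D4 gives C#4.

E4 A#3 G#4 D5 A#3 C#4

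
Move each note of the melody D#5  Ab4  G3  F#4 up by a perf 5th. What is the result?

A#5 Eb5 D4 C#5

D#5 -> A#5
Ab4 -> Eb5
G3 -> D4
F#4 -> C#5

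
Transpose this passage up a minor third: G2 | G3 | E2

Bb2 Bb3 G2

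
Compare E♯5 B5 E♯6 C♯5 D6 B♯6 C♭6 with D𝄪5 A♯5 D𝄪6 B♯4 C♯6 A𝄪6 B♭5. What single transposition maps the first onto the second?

From E#5 to D##5 is 2 letter names — a second of some quality.
D##5 to E#5 is 1 semitone, which makes it a minor second; the second version is lower, so the direction is down.
Checking another pair — Cb6 → Bb5 — gives the same interval.

down a minor second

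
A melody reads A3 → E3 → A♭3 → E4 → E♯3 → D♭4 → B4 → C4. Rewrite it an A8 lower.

An augmented octave down from A3 gives Ab2.
E3: an octave down reaches E, and 13 semitones makes it Eb2.
Ab3: an octave down reaches A, and 13 semitones makes it Abb2.
E4: an octave down reaches E, and 13 semitones makes it Eb3.
E#3: an octave down reaches E, and 13 semitones makes it E2.
Db4: an octave down reaches D, and 13 semitones makes it Dbb3.
B4: an octave down reaches B, and 13 semitones makes it Bb3.
C4 down an augmented octave is Cb3.

Ab2 Eb2 Abb2 Eb3 E2 Dbb3 Bb3 Cb3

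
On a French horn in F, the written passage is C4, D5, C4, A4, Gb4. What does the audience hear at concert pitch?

F3 G4 F3 D4 Cb4

The French horn in F sounds a perfect fifth below written, so transpose each written note down a perfect fifth.
C4 becomes F3
D5 becomes G4
C4 becomes F3
A4 becomes D4
Gb4 becomes Cb4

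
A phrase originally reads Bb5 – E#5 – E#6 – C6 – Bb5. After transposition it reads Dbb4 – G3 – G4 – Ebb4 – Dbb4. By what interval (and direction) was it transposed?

down an augmented thirteenth

From Bb5 to Dbb4 is 13 letter names — a thirteenth of some quality.
Dbb4 to Bb5 is 22 semitones, which makes it an augmented thirteenth; the second version is lower, so the direction is down.
Checking another pair — Bb5 → Dbb4 — gives the same interval.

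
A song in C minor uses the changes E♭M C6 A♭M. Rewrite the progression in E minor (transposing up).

C minor up to E minor is a major third; each chord root moves by that interval while the quality stays the same.
E♭M: root E♭ up a major third → G, giving GM.
C6: root C up a major third → E, giving E6.
A♭M: root A♭ up a major third → C, giving CM.

GM E6 CM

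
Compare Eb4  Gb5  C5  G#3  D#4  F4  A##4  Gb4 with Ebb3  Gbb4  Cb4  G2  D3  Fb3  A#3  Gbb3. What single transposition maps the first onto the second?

From Eb4 to Ebb3 is 8 letter names — an octave of some quality.
Ebb3 to Eb4 is 13 semitones, which makes it an augmented octave; the second version is lower, so the direction is down.
Checking another pair — Gb4 → Gbb3 — gives the same interval.

down an augmented octave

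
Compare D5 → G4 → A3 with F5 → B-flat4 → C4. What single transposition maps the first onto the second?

up a minor third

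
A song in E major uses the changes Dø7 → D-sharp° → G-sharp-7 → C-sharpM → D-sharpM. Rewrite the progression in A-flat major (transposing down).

E major down to A-flat major is an augmented fifth; each chord root moves by that interval while the quality stays the same.
Dø7: root D down an augmented fifth → Gb, giving Gbø7.
D-sharp°: root D-sharp down an augmented fifth → G, giving G°.
G-sharp-7: root G-sharp down an augmented fifth → C, giving C-7.
C-sharpM: root C-sharp down an augmented fifth → F, giving FM.
D-sharpM: root D-sharp down an augmented fifth → G, giving GM.

Gbø7 G° C-7 FM GM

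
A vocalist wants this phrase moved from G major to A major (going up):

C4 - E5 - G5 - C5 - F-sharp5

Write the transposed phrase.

D4 F#5 A5 D5 G#5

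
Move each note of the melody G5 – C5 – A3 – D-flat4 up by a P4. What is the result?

G5: a fourth up reaches C, and 5 semitones makes it C6.
C5 up a perfect fourth is F5.
A perfect fourth up from A3 gives D4.
Db4 up a perfect fourth is Gb4.

C6 F5 D4 Gb4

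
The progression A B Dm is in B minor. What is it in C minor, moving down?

Bb C Ebm

B minor down to C minor is a major seventh; each chord root moves by that interval while the quality stays the same.
A: root A down a major seventh → Bb, giving Bb.
B: root B down a major seventh → C, giving C.
Dm: root D down a major seventh → Eb, giving Ebm.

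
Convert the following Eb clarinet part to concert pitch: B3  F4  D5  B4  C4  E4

Written C4 on the Eb clarinet sounds as Eb4, a minor third higher; apply that shift to every note.
B3 gives D4
F4 gives Ab4
D5 gives F5
B4 gives D5
C4 gives Eb4
E4 gives G4

D4 Ab4 F5 D5 Eb4 G4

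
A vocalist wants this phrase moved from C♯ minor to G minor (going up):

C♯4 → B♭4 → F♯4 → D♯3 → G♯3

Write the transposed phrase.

G4 Fb5 C5 A3 D4

From C♯ up to G is a diminished fifth; apply that to each pitch.
C#4 -> G4
Bb4 -> Fb5
F#4 -> C5
D#3 -> A3
G#3 -> D4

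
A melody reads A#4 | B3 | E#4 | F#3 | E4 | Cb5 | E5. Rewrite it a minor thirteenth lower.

C##3 D#2 G##2 A#1 G#2 Eb3 G#3

A minor thirteenth down from A#4 gives C##3.
A minor thirteenth down from B3 gives D#2.
E#4 down a minor thirteenth is G##2.
F#3 down a minor thirteenth is A#1.
A minor thirteenth down from E4 gives G#2.
A minor thirteenth down from Cb5 gives Eb3.
A minor thirteenth down from E5 gives G#3.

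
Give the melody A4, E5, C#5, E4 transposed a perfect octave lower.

A3 E4 C#4 E3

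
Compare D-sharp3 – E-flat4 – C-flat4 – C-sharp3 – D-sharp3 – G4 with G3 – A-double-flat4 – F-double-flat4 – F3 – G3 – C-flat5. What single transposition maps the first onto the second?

up a diminished fourth

From D#3 to G3 is 4 letter names — a fourth of some quality.
D#3 to G3 is 4 semitones, which makes it a diminished fourth; the second version is higher, so the direction is up.
Checking another pair — G4 → Cb5 — gives the same interval.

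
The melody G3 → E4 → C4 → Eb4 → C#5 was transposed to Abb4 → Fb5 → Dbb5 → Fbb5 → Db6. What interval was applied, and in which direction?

up a diminished ninth

From G3 to Abb4 is 9 letter names — a ninth of some quality.
G3 to Abb4 is 12 semitones, which makes it a diminished ninth; the second version is higher, so the direction is up.
Checking another pair — C#5 → Db6 — gives the same interval.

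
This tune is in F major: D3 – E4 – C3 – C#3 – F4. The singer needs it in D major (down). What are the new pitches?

B2 C#4 A2 A#2 D4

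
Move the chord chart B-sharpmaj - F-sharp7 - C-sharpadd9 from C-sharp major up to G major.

C-sharp major up to G major is a diminished fifth; each chord root moves by that interval while the quality stays the same.
B-sharpmaj: root B-sharp up a diminished fifth → F#, giving F#maj.
F-sharp7: root F-sharp up a diminished fifth → C, giving C7.
C-sharpadd9: root C-sharp up a diminished fifth → G, giving Gadd9.

F#maj C7 Gadd9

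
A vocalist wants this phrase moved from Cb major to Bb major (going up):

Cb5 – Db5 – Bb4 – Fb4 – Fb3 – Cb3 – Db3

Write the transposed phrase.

Bb5 C6 A5 Eb5 Eb4 Bb3 C4

Cb major to Bb major up is a major seventh, so every note moves up by that interval.
Cb5 → Bb5
Db5 → C6
Bb4 → A5
Fb4 → Eb5
Fb3 → Eb4
Cb3 → Bb3
Db3 → C4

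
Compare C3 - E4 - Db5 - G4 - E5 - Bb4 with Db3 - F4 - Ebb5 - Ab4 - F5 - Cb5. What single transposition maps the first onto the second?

Take the first pair: C3 → Db3. C to D spans 2 letter names, so the interval is some kind of second.
C3 to Db3 is 1 semitone, which makes it a minor second; the second version is higher, so the direction is up.
Checking another pair — Bb4 → Cb5 — gives the same interval.

up a minor second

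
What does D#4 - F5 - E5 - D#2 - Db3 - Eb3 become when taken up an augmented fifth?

A##4 C#6 B#5 A##2 A3 B3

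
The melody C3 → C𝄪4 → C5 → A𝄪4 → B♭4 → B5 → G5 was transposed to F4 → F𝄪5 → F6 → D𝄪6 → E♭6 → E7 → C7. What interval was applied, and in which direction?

up a perfect eleventh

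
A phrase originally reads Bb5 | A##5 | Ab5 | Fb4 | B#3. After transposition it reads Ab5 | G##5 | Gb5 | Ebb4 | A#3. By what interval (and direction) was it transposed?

down a major second

From Bb5 to Ab5 is 2 letter names — a second of some quality.
Ab5 to Bb5 is 2 semitones, which makes it a major second; the second version is lower, so the direction is down.
Checking another pair — B#3 → A#3 — gives the same interval.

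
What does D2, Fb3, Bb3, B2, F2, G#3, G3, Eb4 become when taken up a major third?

D2 -> F#2
Fb3 -> Ab3
Bb3 -> D4
B2 -> D#3
F2 -> A2
G#3 -> B#3
G3 -> B3
Eb4 -> G4

F#2 Ab3 D4 D#3 A2 B#3 B3 G4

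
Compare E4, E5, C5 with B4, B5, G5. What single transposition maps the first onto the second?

up a perfect fifth

From E4 to B4 is 5 letter names — a fifth of some quality.
E4 to B4 is 7 semitones, which makes it a perfect fifth; the second version is higher, so the direction is up.
Checking another pair — C5 → G5 — gives the same interval.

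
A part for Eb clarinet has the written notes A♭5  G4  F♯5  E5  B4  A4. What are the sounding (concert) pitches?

Cb6 Bb4 A5 G5 D5 C5

The Eb clarinet sounds a minor third above written, so transpose each written note up a minor third.
Ab5 becomes Cb6
G4 becomes Bb4
F#5 becomes A5
E5 becomes G5
B4 becomes D5
A4 becomes C5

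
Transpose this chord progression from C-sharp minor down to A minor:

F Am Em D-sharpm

Db Fm Cm Bm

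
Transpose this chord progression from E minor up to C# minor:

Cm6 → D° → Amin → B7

Am6 B° F#min G#7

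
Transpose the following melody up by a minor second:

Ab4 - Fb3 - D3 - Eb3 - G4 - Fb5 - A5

Bbb4 Gbb3 Eb3 Fb3 Ab4 Gbb5 Bb5

A minor second up from Ab4 gives Bbb4.
Fb3: a second up reaches G, and 1 semitone makes it Gbb3.
A minor second up from D3 gives Eb3.
A minor second up from Eb3 gives Fb3.
G4: a second up reaches A, and 1 semitone makes it Ab4.
A minor second up from Fb5 gives Gbb5.
A5: a second up reaches B, and 1 semitone makes it Bb5.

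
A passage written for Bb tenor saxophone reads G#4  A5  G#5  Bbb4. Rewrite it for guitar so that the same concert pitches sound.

F#4 G5 F#5 Abb4

First find concert pitch: the Bb tenor saxophone sounds a major ninth below written, so G#4 A5 G#5 Bbb4 sounds F#3 G4 F#4 Abb3.
Then write for guitar: it sounds a perfect octave below written, so the part must be a perfect octave above concert.
F#3 → F#4
G4 → G5
F#4 → F#5
Abb3 → Abb4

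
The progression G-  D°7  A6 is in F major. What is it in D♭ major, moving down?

F major down to D♭ major is a major third; each chord root moves by that interval while the quality stays the same.
G-: root G down a major third → Eb, giving Eb-.
D°7: root D down a major third → Bb, giving Bb°7.
A6: root A down a major third → F, giving F6.

Eb- Bb°7 F6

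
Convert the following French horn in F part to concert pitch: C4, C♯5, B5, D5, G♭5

Written C4 on the French horn in F sounds as F3, a perfect fifth lower; apply that shift to every note.
C4 → F3
C#5 → F#4
B5 → E5
D5 → G4
Gb5 → Cb5

F3 F#4 E5 G4 Cb5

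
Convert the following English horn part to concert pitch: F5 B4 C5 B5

Written C4 on the English horn sounds as F3, a perfect fifth lower; apply that shift to every note.
F5 → Bb4
B4 → E4
C5 → F4
B5 → E5

Bb4 E4 F4 E5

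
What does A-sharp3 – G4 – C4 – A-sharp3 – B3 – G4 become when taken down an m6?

C##3 B3 E3 C##3 D#3 B3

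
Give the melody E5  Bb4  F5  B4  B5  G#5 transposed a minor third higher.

E5 -> G5
Bb4 -> Db5
F5 -> Ab5
B4 -> D5
B5 -> D6
G#5 -> B5

G5 Db5 Ab5 D5 D6 B5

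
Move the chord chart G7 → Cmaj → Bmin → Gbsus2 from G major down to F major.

F7 Bbmaj Amin Fbsus2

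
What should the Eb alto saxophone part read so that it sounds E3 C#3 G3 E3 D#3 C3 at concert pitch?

Written C4 sounds as Eb3 on the Eb alto saxophone, so concert pitches are written a major sixth up.
E3 -> C#4
C#3 -> A#3
G3 -> E4
E3 -> C#4
D#3 -> B#3
C3 -> A3

C#4 A#3 E4 C#4 B#3 A3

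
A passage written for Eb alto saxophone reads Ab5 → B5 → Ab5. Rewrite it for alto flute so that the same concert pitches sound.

First find concert pitch: the Eb alto saxophone sounds a major sixth below written, so Ab5 B5 Ab5 sounds Cb5 D5 Cb5.
Then write for alto flute: it sounds a perfect fourth below written, so the part must be a perfect fourth above concert.
Cb5 → Fb5
D5 → G5
Cb5 → Fb5

Fb5 G5 Fb5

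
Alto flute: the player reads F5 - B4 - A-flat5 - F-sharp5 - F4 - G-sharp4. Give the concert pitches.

The alto flute sounds a perfect fourth below written, so transpose each written note down a perfect fourth.
F5 -> C5
B4 -> F#4
Ab5 -> Eb5
F#5 -> C#5
F4 -> C4
G#4 -> D#4

C5 F#4 Eb5 C#5 C4 D#4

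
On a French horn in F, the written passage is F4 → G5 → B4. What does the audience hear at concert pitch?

Written C4 on the French horn in F sounds as F3, a perfect fifth lower; apply that shift to every note.
F4 becomes Bb3
G5 becomes C5
B4 becomes E4

Bb3 C5 E4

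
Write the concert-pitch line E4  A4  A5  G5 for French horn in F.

B4 E5 E6 D6

The French horn in F sounds a perfect fifth below written, so the written part must be a perfect fifth above concert — transpose each note up.
E4 -> B4
A4 -> E5
A5 -> E6
G5 -> D6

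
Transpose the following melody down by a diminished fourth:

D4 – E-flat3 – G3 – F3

D4: a fourth down reaches A, and 4 semitones makes it A#3.
A diminished fourth down from Eb3 gives B2.
G3: a fourth down reaches D, and 4 semitones makes it D#3.
F3 down a diminished fourth is C#3.

A#3 B2 D#3 C#3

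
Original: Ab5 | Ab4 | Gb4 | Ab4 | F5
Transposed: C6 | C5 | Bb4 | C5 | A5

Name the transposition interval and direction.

up a major third

From Ab5 to C6 is 3 letter names — a third of some quality.
Ab5 to C6 is 4 semitones, which makes it a major third; the second version is higher, so the direction is up.
Checking another pair — F5 → A5 — gives the same interval.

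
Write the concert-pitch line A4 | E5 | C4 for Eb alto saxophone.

F#5 C#6 A4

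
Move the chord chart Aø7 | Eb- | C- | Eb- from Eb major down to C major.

Eb major down to C major is a minor third; each chord root moves by that interval while the quality stays the same.
Aø7: root A down a minor third → F#, giving F#ø7.
Eb-: root Eb down a minor third → C, giving C-.
C-: root C down a minor third → A, giving A-.
Eb-: root Eb down a minor third → C, giving C-.

F#ø7 C- A- C-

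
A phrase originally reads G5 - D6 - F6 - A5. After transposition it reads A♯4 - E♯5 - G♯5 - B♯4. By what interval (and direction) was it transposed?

down a diminished seventh

Take the first pair: G5 → A#4. G to A spans 7 letter names, so the interval is some kind of seventh.
A#4 to G5 is 9 semitones, which makes it a diminished seventh; the second version is lower, so the direction is down.
Checking another pair — A5 → B#4 — gives the same interval.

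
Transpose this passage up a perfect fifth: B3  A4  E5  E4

B3: a fifth up reaches F, and 7 semitones makes it F#4.
A perfect fifth up from A4 gives E5.
E5: a fifth up reaches B, and 7 semitones makes it B5.
E4: a fifth up reaches B, and 7 semitones makes it B4.

F#4 E5 B5 B4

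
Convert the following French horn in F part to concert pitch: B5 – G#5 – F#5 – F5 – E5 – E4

The French horn in F sounds a perfect fifth below written, so transpose each written note down a perfect fifth.
B5 gives E5
G#5 gives C#5
F#5 gives B4
F5 gives Bb4
E5 gives A4
E4 gives A3

E5 C#5 B4 Bb4 A4 A3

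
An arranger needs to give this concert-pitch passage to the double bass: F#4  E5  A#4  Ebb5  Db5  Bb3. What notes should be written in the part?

Written C4 sounds as C3 on the double bass, so concert pitches are written a perfect octave up.
F#4 gives F#5
E5 gives E6
A#4 gives A#5
Ebb5 gives Ebb6
Db5 gives Db6
Bb3 gives Bb4

F#5 E6 A#5 Ebb6 Db6 Bb4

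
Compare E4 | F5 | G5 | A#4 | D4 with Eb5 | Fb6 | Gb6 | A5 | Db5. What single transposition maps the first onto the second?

up a diminished octave

Take the first pair: E4 → Eb5. E to E spans 8 letter names, so the interval is some kind of octave.
E4 to Eb5 is 11 semitones, which makes it a diminished octave; the second version is higher, so the direction is up.
Checking another pair — D4 → Db5 — gives the same interval.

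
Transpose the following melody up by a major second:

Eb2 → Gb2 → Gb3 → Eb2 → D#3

Eb2 -> F2
Gb2 -> Ab2
Gb3 -> Ab3
Eb2 -> F2
D#3 -> E#3

F2 Ab2 Ab3 F2 E#3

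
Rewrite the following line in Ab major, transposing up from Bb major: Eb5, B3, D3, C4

From Bb up to Ab is a minor seventh; apply that to each pitch.
Eb5 -> Db6
B3 -> A4
D3 -> C4
C4 -> Bb4

Db6 A4 C4 Bb4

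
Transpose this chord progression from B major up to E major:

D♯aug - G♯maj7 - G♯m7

B major up to E major is a perfect fourth; each chord root moves by that interval while the quality stays the same.
D♯aug: root D♯ up a perfect fourth → G#, giving G#aug.
G♯maj7: root G♯ up a perfect fourth → C#, giving C#maj7.
G♯m7: root G♯ up a perfect fourth → C#, giving C#m7.

G#aug C#maj7 C#m7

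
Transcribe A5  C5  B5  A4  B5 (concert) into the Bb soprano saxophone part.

B5 D5 C#6 B4 C#6

The Bb soprano saxophone sounds a major second below written, so the written part must be a major second above concert — transpose each note up.
A5 → B5
C5 → D5
B5 → C#6
A4 → B4
B5 → C#6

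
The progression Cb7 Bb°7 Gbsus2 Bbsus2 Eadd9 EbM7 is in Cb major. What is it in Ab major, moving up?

Ab7 G°7 Ebsus2 Gsus2 C#add9 CM7

Cb major up to Ab major is a major sixth; each chord root moves by that interval while the quality stays the same.
Cb7: root Cb up a major sixth → Ab, giving Ab7.
Bb°7: root Bb up a major sixth → G, giving G°7.
Gbsus2: root Gb up a major sixth → Eb, giving Ebsus2.
Bbsus2: root Bb up a major sixth → G, giving Gsus2.
Eadd9: root E up a major sixth → C#, giving C#add9.
EbM7: root Eb up a major sixth → C, giving CM7.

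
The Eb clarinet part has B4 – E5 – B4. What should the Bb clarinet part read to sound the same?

First find concert pitch: the Eb clarinet sounds a minor third above written, so B4 E5 B4 sounds D5 G5 D5.
Then write for Bb clarinet: it sounds a major second below written, so the part must be a major second above concert.
D5 → E5
G5 → A5
D5 → E5

E5 A5 E5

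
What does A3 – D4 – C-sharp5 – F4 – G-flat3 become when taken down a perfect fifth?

D3 G3 F#4 Bb3 Cb3

A3 → D3
D4 → G3
C#5 → F#4
F4 → Bb3
Gb3 → Cb3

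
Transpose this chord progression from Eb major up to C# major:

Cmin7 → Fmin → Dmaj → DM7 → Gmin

A#min7 D#min B#maj B#M7 E#min

Eb major up to C# major is an augmented sixth; each chord root moves by that interval while the quality stays the same.
Cmin7: root C up an augmented sixth → A#, giving A#min7.
Fmin: root F up an augmented sixth → D#, giving D#min.
Dmaj: root D up an augmented sixth → B#, giving B#maj.
DM7: root D up an augmented sixth → B#, giving B#M7.
Gmin: root G up an augmented sixth → E#, giving E#min.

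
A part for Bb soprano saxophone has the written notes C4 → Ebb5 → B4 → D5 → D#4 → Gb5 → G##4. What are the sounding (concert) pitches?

Bb3 Dbb5 A4 C5 C#4 Fb5 F##4

The Bb soprano saxophone sounds a major second below written, so transpose each written note down a major second.
C4 -> Bb3
Ebb5 -> Dbb5
B4 -> A4
D5 -> C5
D#4 -> C#4
Gb5 -> Fb5
G##4 -> F##4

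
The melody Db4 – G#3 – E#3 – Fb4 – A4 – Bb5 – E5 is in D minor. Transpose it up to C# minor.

C5 F##4 D##4 Eb5 G#5 A6 D#6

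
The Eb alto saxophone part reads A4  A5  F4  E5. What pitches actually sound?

C4 C5 Ab3 G4

The Eb alto saxophone sounds a major sixth below written, so transpose each written note down a major sixth.
A4 becomes C4
A5 becomes C5
F4 becomes Ab3
E5 becomes G4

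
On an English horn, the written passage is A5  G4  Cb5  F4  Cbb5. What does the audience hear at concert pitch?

The English horn sounds a perfect fifth below written, so transpose each written note down a perfect fifth.
A5 → D5
G4 → C4
Cb5 → Fb4
F4 → Bb3
Cbb5 → Fbb4

D5 C4 Fb4 Bb3 Fbb4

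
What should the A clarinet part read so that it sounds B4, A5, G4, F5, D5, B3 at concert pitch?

D5 C6 Bb4 Ab5 F5 D4

Written C4 sounds as A3 on the A clarinet, so concert pitches are written a minor third up.
B4 gives D5
A5 gives C6
G4 gives Bb4
F5 gives Ab5
D5 gives F5
B3 gives D4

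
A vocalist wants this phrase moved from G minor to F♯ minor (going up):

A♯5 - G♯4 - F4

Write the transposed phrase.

From G up to F♯ is a major seventh; apply that to each pitch.
A#5 gives G##6
G#4 gives F##5
F4 gives E5

G##6 F##5 E5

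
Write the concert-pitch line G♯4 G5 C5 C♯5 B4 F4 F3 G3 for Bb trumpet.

A#4 A5 D5 D#5 C#5 G4 G3 A3

The Bb trumpet sounds a major second below written, so the written part must be a major second above concert — transpose each note up.
G#4 gives A#4
G5 gives A5
C5 gives D5
C#5 gives D#5
B4 gives C#5
F4 gives G4
F3 gives G3
G3 gives A3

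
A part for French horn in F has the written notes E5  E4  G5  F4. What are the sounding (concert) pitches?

A4 A3 C5 Bb3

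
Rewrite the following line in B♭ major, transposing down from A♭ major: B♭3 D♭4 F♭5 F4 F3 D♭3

C3 Eb3 Gb4 G3 G2 Eb2

From A♭ down to B♭ is a minor seventh; apply that to each pitch.
Bb3 becomes C3
Db4 becomes Eb3
Fb5 becomes Gb4
F4 becomes G3
F3 becomes G2
Db3 becomes Eb2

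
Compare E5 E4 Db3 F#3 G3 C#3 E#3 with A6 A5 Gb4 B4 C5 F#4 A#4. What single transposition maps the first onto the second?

From E5 to A6 is 11 letter names — an eleventh of some quality.
E5 to A6 is 17 semitones, which makes it a perfect eleventh; the second version is higher, so the direction is up.
Checking another pair — E#3 → A#4 — gives the same interval.

up a perfect eleventh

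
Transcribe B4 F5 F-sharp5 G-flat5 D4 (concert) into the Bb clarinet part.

C#5 G5 G#5 Ab5 E4

The Bb clarinet sounds a major second below written, so the written part must be a major second above concert — transpose each note up.
B4 gives C#5
F5 gives G5
F#5 gives G#5
Gb5 gives Ab5
D4 gives E4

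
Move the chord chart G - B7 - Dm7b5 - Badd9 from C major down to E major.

B D#7 F#m7b5 D#add9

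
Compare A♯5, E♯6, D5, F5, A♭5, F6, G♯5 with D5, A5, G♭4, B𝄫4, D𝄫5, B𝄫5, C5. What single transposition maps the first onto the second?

down an augmented fifth

Take the first pair: A#5 → D5. A to D spans 5 letter names, so the interval is some kind of fifth.
D5 to A#5 is 8 semitones, which makes it an augmented fifth; the second version is lower, so the direction is down.
Checking another pair — G#5 → C5 — gives the same interval.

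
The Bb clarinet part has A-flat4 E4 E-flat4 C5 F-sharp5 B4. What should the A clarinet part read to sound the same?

First find concert pitch: the Bb clarinet sounds a major second below written, so A-flat4 E4 E-flat4 C5 F-sharp5 B4 sounds Gb4 D4 Db4 Bb4 E5 A4.
Then write for A clarinet: it sounds a minor third below written, so the part must be a minor third above concert.
Gb4 → Bbb4
D4 → F4
Db4 → Fb4
Bb4 → Db5
E5 → G5
A4 → C5

Bbb4 F4 Fb4 Db5 G5 C5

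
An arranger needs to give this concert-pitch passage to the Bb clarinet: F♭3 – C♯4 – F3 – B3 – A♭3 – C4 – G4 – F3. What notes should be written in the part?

Gb3 D#4 G3 C#4 Bb3 D4 A4 G3

The Bb clarinet sounds a major second below written, so the written part must be a major second above concert — transpose each note up.
Fb3 becomes Gb3
C#4 becomes D#4
F3 becomes G3
B3 becomes C#4
Ab3 becomes Bb3
C4 becomes D4
G4 becomes A4
F3 becomes G3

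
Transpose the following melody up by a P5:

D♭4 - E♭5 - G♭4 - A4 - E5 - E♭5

Ab4 Bb5 Db5 E5 B5 Bb5

A perfect fifth up from Db4 gives Ab4.
A perfect fifth up from Eb5 gives Bb5.
A perfect fifth up from Gb4 gives Db5.
A4: a fifth up reaches E, and 7 semitones makes it E5.
E5 up a perfect fifth is B5.
A perfect fifth up from Eb5 gives Bb5.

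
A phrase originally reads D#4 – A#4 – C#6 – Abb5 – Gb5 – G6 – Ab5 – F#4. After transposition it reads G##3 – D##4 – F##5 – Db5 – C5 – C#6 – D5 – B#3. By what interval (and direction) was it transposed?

From D#4 to G##3 is 5 letter names — a fifth of some quality.
G##3 to D#4 is 6 semitones, which makes it a diminished fifth; the second version is lower, so the direction is down.
Checking another pair — F#4 → B#3 — gives the same interval.

down a diminished fifth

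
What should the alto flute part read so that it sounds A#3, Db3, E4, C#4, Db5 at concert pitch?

D#4 Gb3 A4 F#4 Gb5

Written C4 sounds as G3 on the alto flute, so concert pitches are written a perfect fourth up.
A#3 → D#4
Db3 → Gb3
E4 → A4
C#4 → F#4
Db5 → Gb5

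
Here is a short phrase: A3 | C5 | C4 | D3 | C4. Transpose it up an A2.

B#3 D#5 D#4 E#3 D#4

A3: a second up reaches B, and 3 semitones makes it B#3.
An augmented second up from C5 gives D#5.
C4: a second up reaches D, and 3 semitones makes it D#4.
An augmented second up from D3 gives E#3.
C4: a second up reaches D, and 3 semitones makes it D#4.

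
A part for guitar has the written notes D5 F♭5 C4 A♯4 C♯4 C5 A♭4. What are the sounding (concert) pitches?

D4 Fb4 C3 A#3 C#3 C4 Ab3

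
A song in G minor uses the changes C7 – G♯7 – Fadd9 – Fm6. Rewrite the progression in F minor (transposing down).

G minor down to F minor is a major second; each chord root moves by that interval while the quality stays the same.
C7: root C down a major second → Bb, giving Bb7.
G♯7: root G♯ down a major second → F#, giving F#7.
Fadd9: root F down a major second → Eb, giving Ebadd9.
Fm6: root F down a major second → Eb, giving Ebm6.

Bb7 F#7 Ebadd9 Ebm6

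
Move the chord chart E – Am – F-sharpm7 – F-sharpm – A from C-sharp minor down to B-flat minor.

Db Gbm Ebm7 Ebm Gb

C-sharp minor down to B-flat minor is an augmented second; each chord root moves by that interval while the quality stays the same.
E: root E down an augmented second → Db, giving Db.
Am: root A down an augmented second → Gb, giving Gbm.
F-sharpm7: root F-sharp down an augmented second → Eb, giving Ebm7.
F-sharpm: root F-sharp down an augmented second → Eb, giving Ebm.
A: root A down an augmented second → Gb, giving Gb.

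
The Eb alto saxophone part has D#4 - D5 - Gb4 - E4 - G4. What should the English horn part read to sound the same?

C#4 C5 Fb4 D4 F4

First find concert pitch: the Eb alto saxophone sounds a major sixth below written, so D#4 D5 Gb4 E4 G4 sounds F#3 F4 Bbb3 G3 Bb3.
Then write for English horn: it sounds a perfect fifth below written, so the part must be a perfect fifth above concert.
F#3 → C#4
F4 → C5
Bbb3 → Fb4
G3 → D4
Bb3 → F4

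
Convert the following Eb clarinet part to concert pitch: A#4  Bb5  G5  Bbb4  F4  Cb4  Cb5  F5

C#5 Db6 Bb5 Dbb5 Ab4 Ebb4 Ebb5 Ab5

Written C4 on the Eb clarinet sounds as Eb4, a minor third higher; apply that shift to every note.
A#4 to C#5
Bb5 to Db6
G5 to Bb5
Bbb4 to Dbb5
F4 to Ab4
Cb4 to Ebb4
Cb5 to Ebb5
F5 to Ab5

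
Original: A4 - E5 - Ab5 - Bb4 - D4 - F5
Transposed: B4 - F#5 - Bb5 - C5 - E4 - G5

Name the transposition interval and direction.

up a major second

Take the first pair: A4 → B4. A to B spans 2 letter names, so the interval is some kind of second.
A4 to B4 is 2 semitones, which makes it a major second; the second version is higher, so the direction is up.
Checking another pair — F5 → G5 — gives the same interval.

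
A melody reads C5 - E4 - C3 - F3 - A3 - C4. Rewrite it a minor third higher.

Eb5 G4 Eb3 Ab3 C4 Eb4

C5 -> Eb5
E4 -> G4
C3 -> Eb3
F3 -> Ab3
A3 -> C4
C4 -> Eb4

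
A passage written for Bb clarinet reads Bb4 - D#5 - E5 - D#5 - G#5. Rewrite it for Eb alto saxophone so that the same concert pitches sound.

F5 A#5 B5 A#5 D#6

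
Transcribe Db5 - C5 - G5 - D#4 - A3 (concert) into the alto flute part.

Gb5 F5 C6 G#4 D4

Written C4 sounds as G3 on the alto flute, so concert pitches are written a perfect fourth up.
Db5 → Gb5
C5 → F5
G5 → C6
D#4 → G#4
A3 → D4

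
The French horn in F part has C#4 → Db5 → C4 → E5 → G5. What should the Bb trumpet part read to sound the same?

G#3 Ab4 G3 B4 D5

First find concert pitch: the French horn in F sounds a perfect fifth below written, so C#4 Db5 C4 E5 G5 sounds F#3 Gb4 F3 A4 C5.
Then write for Bb trumpet: it sounds a major second below written, so the part must be a major second above concert.
F#3 → G#3
Gb4 → Ab4
F3 → G3
A4 → B4
C5 → D5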